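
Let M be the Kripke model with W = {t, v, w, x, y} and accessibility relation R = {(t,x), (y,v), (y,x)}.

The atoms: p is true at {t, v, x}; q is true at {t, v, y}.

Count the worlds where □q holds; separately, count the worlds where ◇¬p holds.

For □q:
t: successors {x}; q there: x:F. ✗
v: no successors, so □q holds vacuously. ✓
w: no successors, so □q holds vacuously. ✓
x: no successors, so □q holds vacuously. ✓
y: successors {v, x}; q there: v:T, x:F. ✗
— 3 worlds.
For ◇¬p:
t: successors {x}; ¬p there: x:F. ✗
v: no successors, so ◇¬p fails. ✗
w: no successors, so ◇¬p fails. ✗
x: no successors, so ◇¬p fails. ✗
y: successors {v, x}; ¬p there: v:F, x:F. ✗
— 0 worlds.

3 and 0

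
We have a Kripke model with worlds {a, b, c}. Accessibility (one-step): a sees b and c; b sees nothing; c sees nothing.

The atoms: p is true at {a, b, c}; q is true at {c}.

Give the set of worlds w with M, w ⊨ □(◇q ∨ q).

a: successors {b, c}; ◇q ∨ q there: b:F, c:T. ✗
b: no successors, so □(◇q ∨ q) holds vacuously. ✓
c: no successors, so □(◇q ∨ q) holds vacuously. ✓

{b, c}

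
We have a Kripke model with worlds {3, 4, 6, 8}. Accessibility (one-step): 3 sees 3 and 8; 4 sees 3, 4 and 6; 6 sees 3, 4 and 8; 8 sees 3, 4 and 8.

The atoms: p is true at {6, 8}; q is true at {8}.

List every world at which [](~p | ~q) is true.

{4}

3: successors {3, 8}; ~p | ~q there: 3:T, 8:F. ✗
4: successors {3, 4, 6}; ~p | ~q there: 3:T, 4:T, 6:T. ✓
6: successors {3, 4, 8}; ~p | ~q there: 3:T, 4:T, 8:F. ✗
8: successors {3, 4, 8}; ~p | ~q there: 3:T, 4:T, 8:F. ✗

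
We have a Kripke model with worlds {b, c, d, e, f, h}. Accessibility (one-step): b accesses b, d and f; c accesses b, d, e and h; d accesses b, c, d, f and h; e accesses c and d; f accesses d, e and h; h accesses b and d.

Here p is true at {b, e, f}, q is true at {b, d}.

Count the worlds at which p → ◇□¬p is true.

b: p is T, ◇□¬p is F. ✗
c: p is F, ◇□¬p is T. ✓
d: p is F, ◇□¬p is F. ✓
e: p is T, ◇□¬p is F. ✗
f: p is T, ◇□¬p is T. ✓
h: p is F, ◇□¬p is F. ✓
Satisfying worlds: {c, d, f, h}.

4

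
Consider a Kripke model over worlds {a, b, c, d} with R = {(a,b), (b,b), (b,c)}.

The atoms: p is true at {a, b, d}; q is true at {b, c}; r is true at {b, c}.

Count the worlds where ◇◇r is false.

a: successors {b}; ◇r there: b:T. ✓
b: successors {b, c}; ◇r there: b:T, c:F. ✓
c: no successors, so ◇◇r fails. ✗
d: no successors, so ◇◇r fails. ✗
Satisfying worlds: {a, b}.
So ◇◇r fails at the other 2 worlds.

2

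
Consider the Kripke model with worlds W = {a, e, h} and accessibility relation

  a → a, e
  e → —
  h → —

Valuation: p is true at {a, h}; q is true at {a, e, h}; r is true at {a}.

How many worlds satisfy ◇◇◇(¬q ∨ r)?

1

a: successors {a, e}; ◇◇(¬q ∨ r) there: a:T, e:F. ✓
e: no successors, so ◇◇◇(¬q ∨ r) fails. ✗
h: no successors, so ◇◇◇(¬q ∨ r) fails. ✗
Satisfying worlds: {a}.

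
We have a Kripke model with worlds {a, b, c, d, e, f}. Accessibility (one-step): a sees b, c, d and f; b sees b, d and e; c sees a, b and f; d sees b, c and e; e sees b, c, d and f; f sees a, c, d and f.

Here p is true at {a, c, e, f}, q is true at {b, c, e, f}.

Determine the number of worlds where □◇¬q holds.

2

a: successors {b, c, d, f}; ◇¬q there: b:T, c:T, d:F, f:T. ✗
b: successors {b, d, e}; ◇¬q there: b:T, d:F, e:T. ✗
c: successors {a, b, f}; ◇¬q there: a:T, b:T, f:T. ✓
d: successors {b, c, e}; ◇¬q there: b:T, c:T, e:T. ✓
e: successors {b, c, d, f}; ◇¬q there: b:T, c:T, d:F, f:T. ✗
f: successors {a, c, d, f}; ◇¬q there: a:T, c:T, d:F, f:T. ✗
Satisfying worlds: {c, d}.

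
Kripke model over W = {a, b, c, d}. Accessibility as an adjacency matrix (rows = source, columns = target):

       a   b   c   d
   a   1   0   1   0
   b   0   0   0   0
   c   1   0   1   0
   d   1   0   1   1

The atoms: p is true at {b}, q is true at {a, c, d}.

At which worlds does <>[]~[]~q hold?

a: successors {a, c}; []~[]~q there: a:T, c:T. ✓
b: no successors, so <>[]~[]~q fails. ✗
c: successors {a, c}; []~[]~q there: a:T, c:T. ✓
d: successors {a, c, d}; []~[]~q there: a:T, c:T, d:T. ✓

{a, c, d}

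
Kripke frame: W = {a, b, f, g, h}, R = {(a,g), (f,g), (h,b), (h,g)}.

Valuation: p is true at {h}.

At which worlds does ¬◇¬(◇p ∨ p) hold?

{b, g}

a: ◇¬(◇p ∨ p) is T. ✗
b: ◇¬(◇p ∨ p) is F. ✓
f: ◇¬(◇p ∨ p) is T. ✗
g: ◇¬(◇p ∨ p) is F. ✓
h: ◇¬(◇p ∨ p) is T. ✗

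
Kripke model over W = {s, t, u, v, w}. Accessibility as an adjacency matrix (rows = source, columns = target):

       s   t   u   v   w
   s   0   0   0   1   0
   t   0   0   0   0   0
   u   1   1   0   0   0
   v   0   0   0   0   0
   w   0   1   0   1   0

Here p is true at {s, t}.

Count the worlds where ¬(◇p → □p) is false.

s: ◇p → □p is T. ✗
t: ◇p → □p is T. ✗
u: ◇p → □p is T. ✗
v: ◇p → □p is T. ✗
w: ◇p → □p is F. ✓
Satisfying worlds: {w}.
So ¬(◇p → □p) fails at the other 4 worlds.

4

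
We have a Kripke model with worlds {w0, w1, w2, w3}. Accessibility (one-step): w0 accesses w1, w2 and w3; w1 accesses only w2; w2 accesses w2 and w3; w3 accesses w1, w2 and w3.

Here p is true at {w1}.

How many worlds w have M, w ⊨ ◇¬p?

w0: successors {w1, w2, w3}; ¬p there: w1:F, w2:T, w3:T. ✓
w1: successors {w2}; ¬p there: w2:T. ✓
w2: successors {w2, w3}; ¬p there: w2:T, w3:T. ✓
w3: successors {w1, w2, w3}; ¬p there: w1:F, w2:T, w3:T. ✓
Satisfying worlds: {w0, w1, w2, w3}.

4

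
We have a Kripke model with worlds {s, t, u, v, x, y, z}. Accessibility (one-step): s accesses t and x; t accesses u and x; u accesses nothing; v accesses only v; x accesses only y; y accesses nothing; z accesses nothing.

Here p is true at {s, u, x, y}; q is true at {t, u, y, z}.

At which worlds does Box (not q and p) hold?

s: successors {t, x}; not q and p there: t:F, x:T. ✗
t: successors {u, x}; not q and p there: u:F, x:T. ✗
u: no successors, so Box (not q and p) holds vacuously. ✓
v: successors {v}; not q and p there: v:F. ✗
x: successors {y}; not q and p there: y:F. ✗
y: no successors, so Box (not q and p) holds vacuously. ✓
z: no successors, so Box (not q and p) holds vacuously. ✓

{u, y, z}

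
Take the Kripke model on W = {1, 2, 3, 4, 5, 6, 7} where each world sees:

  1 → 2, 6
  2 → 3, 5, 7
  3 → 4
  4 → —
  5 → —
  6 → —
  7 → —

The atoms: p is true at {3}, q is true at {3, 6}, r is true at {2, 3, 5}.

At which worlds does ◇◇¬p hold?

1: successors {2, 6}; ◇¬p there: 2:T, 6:F. ✓
2: successors {3, 5, 7}; ◇¬p there: 3:T, 5:F, 7:F. ✓
3: successors {4}; ◇¬p there: 4:F. ✗
4: no successors, so ◇◇¬p fails. ✗
5: no successors, so ◇◇¬p fails. ✗
6: no successors, so ◇◇¬p fails. ✗
7: no successors, so ◇◇¬p fails. ✗

{1, 2}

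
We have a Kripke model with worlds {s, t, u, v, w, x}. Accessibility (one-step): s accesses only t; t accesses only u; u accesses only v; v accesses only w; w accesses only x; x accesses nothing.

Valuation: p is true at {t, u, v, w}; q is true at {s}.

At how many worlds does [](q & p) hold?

1

s: successors {t}; q & p there: t:F. ✗
t: successors {u}; q & p there: u:F. ✗
u: successors {v}; q & p there: v:F. ✗
v: successors {w}; q & p there: w:F. ✗
w: successors {x}; q & p there: x:F. ✗
x: no successors, so [](q & p) holds vacuously. ✓
Satisfying worlds: {x}.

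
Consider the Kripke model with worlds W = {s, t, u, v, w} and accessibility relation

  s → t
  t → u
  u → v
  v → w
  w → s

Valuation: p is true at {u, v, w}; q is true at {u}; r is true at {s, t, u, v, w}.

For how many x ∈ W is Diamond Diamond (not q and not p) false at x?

s: successors {t}; Diamond (not q and not p) there: t:F. ✗
t: successors {u}; Diamond (not q and not p) there: u:F. ✗
u: successors {v}; Diamond (not q and not p) there: v:F. ✗
v: successors {w}; Diamond (not q and not p) there: w:T. ✓
w: successors {s}; Diamond (not q and not p) there: s:T. ✓
Satisfying worlds: {v, w}.
So Diamond Diamond (not q and not p) fails at the other 3 worlds.

3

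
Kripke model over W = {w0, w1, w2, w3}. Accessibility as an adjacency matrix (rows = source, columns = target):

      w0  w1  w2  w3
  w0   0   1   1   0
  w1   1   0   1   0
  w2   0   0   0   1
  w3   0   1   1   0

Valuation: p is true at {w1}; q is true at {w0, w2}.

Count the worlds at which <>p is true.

w0: successors {w1, w2}; p there: w1:T, w2:F. ✓
w1: successors {w0, w2}; p there: w0:F, w2:F. ✗
w2: successors {w3}; p there: w3:F. ✗
w3: successors {w1, w2}; p there: w1:T, w2:F. ✓
Satisfying worlds: {w0, w3}.

2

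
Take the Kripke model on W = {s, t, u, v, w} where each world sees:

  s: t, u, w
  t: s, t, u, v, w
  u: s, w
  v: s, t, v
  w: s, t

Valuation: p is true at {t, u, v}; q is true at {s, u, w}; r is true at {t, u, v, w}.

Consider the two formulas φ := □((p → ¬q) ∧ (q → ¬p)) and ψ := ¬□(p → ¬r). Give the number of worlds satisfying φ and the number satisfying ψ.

For □((p → ¬q) ∧ (q → ¬p)):
s: successors {t, u, w}; (p → ¬q) ∧ (q → ¬p) there: t:T, u:F, w:T. ✗
t: successors {s, t, u, v, w}; (p → ¬q) ∧ (q → ¬p) there: s:T, t:T, u:F, v:T, w:T. ✗
u: successors {s, w}; (p → ¬q) ∧ (q → ¬p) there: s:T, w:T. ✓
v: successors {s, t, v}; (p → ¬q) ∧ (q → ¬p) there: s:T, t:T, v:T. ✓
w: successors {s, t}; (p → ¬q) ∧ (q → ¬p) there: s:T, t:T. ✓
— 3 worlds.
For ¬□(p → ¬r):
s: □(p → ¬r) is F. ✓
t: □(p → ¬r) is F. ✓
u: □(p → ¬r) is T. ✗
v: □(p → ¬r) is F. ✓
w: □(p → ¬r) is F. ✓
— 4 worlds.

3 and 4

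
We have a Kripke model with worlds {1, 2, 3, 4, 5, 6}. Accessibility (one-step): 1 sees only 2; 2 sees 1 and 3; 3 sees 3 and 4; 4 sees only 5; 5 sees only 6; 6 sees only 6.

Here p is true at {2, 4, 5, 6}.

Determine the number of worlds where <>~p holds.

1: successors {2}; ~p there: 2:F. ✗
2: successors {1, 3}; ~p there: 1:T, 3:T. ✓
3: successors {3, 4}; ~p there: 3:T, 4:F. ✓
4: successors {5}; ~p there: 5:F. ✗
5: successors {6}; ~p there: 6:F. ✗
6: successors {6}; ~p there: 6:F. ✗
Satisfying worlds: {2, 3}.

2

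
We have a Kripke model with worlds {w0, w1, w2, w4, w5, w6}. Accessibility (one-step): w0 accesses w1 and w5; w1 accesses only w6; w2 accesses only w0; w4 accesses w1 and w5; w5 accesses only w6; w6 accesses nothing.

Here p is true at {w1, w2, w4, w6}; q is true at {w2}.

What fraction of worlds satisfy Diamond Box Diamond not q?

1/2

w0: successors {w1, w5}; Box Diamond not q there: w1:F, w5:F. ✗
w1: successors {w6}; Box Diamond not q there: w6:T. ✓
w2: successors {w0}; Box Diamond not q there: w0:T. ✓
w4: successors {w1, w5}; Box Diamond not q there: w1:F, w5:F. ✗
w5: successors {w6}; Box Diamond not q there: w6:T. ✓
w6: no successors, so Diamond Box Diamond not q fails. ✗
That's 3 of 6 worlds, so 3/6 = 1/2.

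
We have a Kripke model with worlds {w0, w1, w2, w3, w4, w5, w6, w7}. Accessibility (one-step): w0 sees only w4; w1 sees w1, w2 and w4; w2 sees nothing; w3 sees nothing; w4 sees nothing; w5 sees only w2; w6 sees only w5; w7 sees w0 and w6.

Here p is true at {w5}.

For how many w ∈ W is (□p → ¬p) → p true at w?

1

w0: □p → ¬p is T, p is F. ✗
w1: □p → ¬p is T, p is F. ✗
w2: □p → ¬p is T, p is F. ✗
w3: □p → ¬p is T, p is F. ✗
w4: □p → ¬p is T, p is F. ✗
w5: □p → ¬p is T, p is T. ✓
w6: □p → ¬p is T, p is F. ✗
w7: □p → ¬p is T, p is F. ✗
Satisfying worlds: {w5}.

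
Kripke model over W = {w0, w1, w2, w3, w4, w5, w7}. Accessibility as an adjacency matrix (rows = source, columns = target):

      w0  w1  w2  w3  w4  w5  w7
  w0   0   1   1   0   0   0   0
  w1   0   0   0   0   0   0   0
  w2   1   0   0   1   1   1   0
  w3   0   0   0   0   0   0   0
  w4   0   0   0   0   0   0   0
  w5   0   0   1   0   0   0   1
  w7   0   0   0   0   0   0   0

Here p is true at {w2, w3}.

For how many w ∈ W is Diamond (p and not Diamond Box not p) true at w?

w0: successors {w1, w2}; p and not Diamond Box not p there: w1:F, w2:F. ✗
w1: no successors, so Diamond (p and not Diamond Box not p) fails. ✗
w2: successors {w0, w3, w4, w5}; p and not Diamond Box not p there: w0:F, w3:T, w4:F, w5:F. ✓
w3: no successors, so Diamond (p and not Diamond Box not p) fails. ✗
w4: no successors, so Diamond (p and not Diamond Box not p) fails. ✗
w5: successors {w2, w7}; p and not Diamond Box not p there: w2:F, w7:F. ✗
w7: no successors, so Diamond (p and not Diamond Box not p) fails. ✗
Satisfying worlds: {w2}.

1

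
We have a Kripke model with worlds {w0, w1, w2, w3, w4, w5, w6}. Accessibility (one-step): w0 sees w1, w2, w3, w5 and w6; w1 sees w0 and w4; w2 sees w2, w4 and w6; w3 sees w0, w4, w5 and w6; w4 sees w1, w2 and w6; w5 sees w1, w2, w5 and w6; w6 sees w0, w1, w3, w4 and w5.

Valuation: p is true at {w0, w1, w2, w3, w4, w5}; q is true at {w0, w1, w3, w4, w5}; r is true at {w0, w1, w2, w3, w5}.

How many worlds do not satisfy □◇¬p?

w0: successors {w1, w2, w3, w5, w6}; ◇¬p there: w1:F, w2:T, w3:T, w5:T, w6:F. ✗
w1: successors {w0, w4}; ◇¬p there: w0:T, w4:T. ✓
w2: successors {w2, w4, w6}; ◇¬p there: w2:T, w4:T, w6:F. ✗
w3: successors {w0, w4, w5, w6}; ◇¬p there: w0:T, w4:T, w5:T, w6:F. ✗
w4: successors {w1, w2, w6}; ◇¬p there: w1:F, w2:T, w6:F. ✗
w5: successors {w1, w2, w5, w6}; ◇¬p there: w1:F, w2:T, w5:T, w6:F. ✗
w6: successors {w0, w1, w3, w4, w5}; ◇¬p there: w0:T, w1:F, w3:T, w4:T, w5:T. ✗
Satisfying worlds: {w1}.
So □◇¬p fails at the other 6 worlds.

6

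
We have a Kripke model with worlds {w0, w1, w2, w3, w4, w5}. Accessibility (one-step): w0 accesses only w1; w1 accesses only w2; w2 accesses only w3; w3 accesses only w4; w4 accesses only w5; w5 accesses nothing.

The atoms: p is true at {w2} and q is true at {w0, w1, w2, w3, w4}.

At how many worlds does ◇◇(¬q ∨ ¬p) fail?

3

w0: successors {w1}; ◇(¬q ∨ ¬p) there: w1:F. ✗
w1: successors {w2}; ◇(¬q ∨ ¬p) there: w2:T. ✓
w2: successors {w3}; ◇(¬q ∨ ¬p) there: w3:T. ✓
w3: successors {w4}; ◇(¬q ∨ ¬p) there: w4:T. ✓
w4: successors {w5}; ◇(¬q ∨ ¬p) there: w5:F. ✗
w5: no successors, so ◇◇(¬q ∨ ¬p) fails. ✗
Satisfying worlds: {w1, w2, w3}.
So ◇◇(¬q ∨ ¬p) fails at the other 3 worlds.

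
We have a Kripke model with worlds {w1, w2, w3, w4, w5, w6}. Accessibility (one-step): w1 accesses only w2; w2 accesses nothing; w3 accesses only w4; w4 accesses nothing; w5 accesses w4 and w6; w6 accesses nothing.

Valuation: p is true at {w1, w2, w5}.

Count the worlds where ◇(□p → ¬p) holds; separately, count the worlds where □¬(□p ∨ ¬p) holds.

2 and 3

For ◇(□p → ¬p):
w1: successors {w2}; □p → ¬p there: w2:F. ✗
w2: no successors, so ◇(□p → ¬p) fails. ✗
w3: successors {w4}; □p → ¬p there: w4:T. ✓
w4: no successors, so ◇(□p → ¬p) fails. ✗
w5: successors {w4, w6}; □p → ¬p there: w4:T, w6:T. ✓
w6: no successors, so ◇(□p → ¬p) fails. ✗
— 2 worlds.
For □¬(□p ∨ ¬p):
w1: successors {w2}; ¬(□p ∨ ¬p) there: w2:F. ✗
w2: no successors, so □¬(□p ∨ ¬p) holds vacuously. ✓
w3: successors {w4}; ¬(□p ∨ ¬p) there: w4:F. ✗
w4: no successors, so □¬(□p ∨ ¬p) holds vacuously. ✓
w5: successors {w4, w6}; ¬(□p ∨ ¬p) there: w4:F, w6:F. ✗
w6: no successors, so □¬(□p ∨ ¬p) holds vacuously. ✓
— 3 worlds.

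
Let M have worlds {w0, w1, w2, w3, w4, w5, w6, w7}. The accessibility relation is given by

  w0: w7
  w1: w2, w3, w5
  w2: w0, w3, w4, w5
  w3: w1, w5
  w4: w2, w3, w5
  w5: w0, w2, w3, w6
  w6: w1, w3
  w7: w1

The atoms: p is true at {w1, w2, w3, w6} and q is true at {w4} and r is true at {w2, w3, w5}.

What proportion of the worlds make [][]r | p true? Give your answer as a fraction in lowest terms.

5/8

w0: [][]r is F, p is F. ✗
w1: [][]r is F, p is T. ✓
w2: [][]r is F, p is T. ✓
w3: [][]r is F, p is T. ✓
w4: [][]r is F, p is F. ✗
w5: [][]r is F, p is F. ✗
w6: [][]r is F, p is T. ✓
w7: [][]r is T, p is F. ✓
That's 5 of 8 worlds, so 5/8.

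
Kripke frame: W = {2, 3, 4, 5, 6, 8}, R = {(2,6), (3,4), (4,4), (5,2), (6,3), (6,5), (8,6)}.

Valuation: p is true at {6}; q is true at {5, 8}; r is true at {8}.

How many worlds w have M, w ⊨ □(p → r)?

4

2: successors {6}; p → r there: 6:F. ✗
3: successors {4}; p → r there: 4:T. ✓
4: successors {4}; p → r there: 4:T. ✓
5: successors {2}; p → r there: 2:T. ✓
6: successors {3, 5}; p → r there: 3:T, 5:T. ✓
8: successors {6}; p → r there: 6:F. ✗
Satisfying worlds: {3, 4, 5, 6}.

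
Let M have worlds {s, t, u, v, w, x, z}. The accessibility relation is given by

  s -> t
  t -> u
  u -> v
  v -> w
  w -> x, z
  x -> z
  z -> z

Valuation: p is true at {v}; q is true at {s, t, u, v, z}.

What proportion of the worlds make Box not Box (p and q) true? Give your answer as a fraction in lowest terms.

s: successors {t}; not Box (p and q) there: t:T. ✓
t: successors {u}; not Box (p and q) there: u:F. ✗
u: successors {v}; not Box (p and q) there: v:T. ✓
v: successors {w}; not Box (p and q) there: w:T. ✓
w: successors {x, z}; not Box (p and q) there: x:T, z:T. ✓
x: successors {z}; not Box (p and q) there: z:T. ✓
z: successors {z}; not Box (p and q) there: z:T. ✓
That's 6 of 7 worlds, so 6/7.

6/7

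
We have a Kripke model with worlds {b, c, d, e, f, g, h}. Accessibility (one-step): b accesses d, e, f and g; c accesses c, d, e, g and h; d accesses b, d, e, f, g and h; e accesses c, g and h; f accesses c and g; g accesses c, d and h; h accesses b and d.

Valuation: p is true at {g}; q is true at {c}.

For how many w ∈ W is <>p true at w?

b: successors {d, e, f, g}; p there: d:F, e:F, f:F, g:T. ✓
c: successors {c, d, e, g, h}; p there: c:F, d:F, e:F, g:T, h:F. ✓
d: successors {b, d, e, f, g, h}; p there: b:F, d:F, e:F, f:F, g:T, h:F. ✓
e: successors {c, g, h}; p there: c:F, g:T, h:F. ✓
f: successors {c, g}; p there: c:F, g:T. ✓
g: successors {c, d, h}; p there: c:F, d:F, h:F. ✗
h: successors {b, d}; p there: b:F, d:F. ✗
Satisfying worlds: {b, c, d, e, f}.

5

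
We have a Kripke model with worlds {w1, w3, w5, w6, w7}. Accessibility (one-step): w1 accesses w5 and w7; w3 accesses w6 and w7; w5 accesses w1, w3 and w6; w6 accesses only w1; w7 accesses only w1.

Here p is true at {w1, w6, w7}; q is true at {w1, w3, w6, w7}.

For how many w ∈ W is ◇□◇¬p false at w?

w1: successors {w5, w7}; □◇¬p there: w5:F, w7:T. ✓
w3: successors {w6, w7}; □◇¬p there: w6:T, w7:T. ✓
w5: successors {w1, w3, w6}; □◇¬p there: w1:F, w3:F, w6:T. ✓
w6: successors {w1}; □◇¬p there: w1:F. ✗
w7: successors {w1}; □◇¬p there: w1:F. ✗
Satisfying worlds: {w1, w3, w5}.
So ◇□◇¬p fails at the other 2 worlds.

2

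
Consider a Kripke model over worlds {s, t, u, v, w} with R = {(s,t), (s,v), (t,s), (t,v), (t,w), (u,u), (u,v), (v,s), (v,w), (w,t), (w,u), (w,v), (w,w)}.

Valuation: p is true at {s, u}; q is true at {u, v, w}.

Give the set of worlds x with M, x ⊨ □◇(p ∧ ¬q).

s: successors {t, v}; ◇(p ∧ ¬q) there: t:T, v:T. ✓
t: successors {s, v, w}; ◇(p ∧ ¬q) there: s:F, v:T, w:F. ✗
u: successors {u, v}; ◇(p ∧ ¬q) there: u:F, v:T. ✗
v: successors {s, w}; ◇(p ∧ ¬q) there: s:F, w:F. ✗
w: successors {t, u, v, w}; ◇(p ∧ ¬q) there: t:T, u:F, v:T, w:F. ✗

{s}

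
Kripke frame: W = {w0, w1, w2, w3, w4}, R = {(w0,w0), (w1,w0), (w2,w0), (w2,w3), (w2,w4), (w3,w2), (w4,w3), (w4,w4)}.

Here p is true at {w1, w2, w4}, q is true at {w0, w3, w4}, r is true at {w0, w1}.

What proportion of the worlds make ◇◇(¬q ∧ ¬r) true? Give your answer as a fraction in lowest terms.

w0: successors {w0}; ◇(¬q ∧ ¬r) there: w0:F. ✗
w1: successors {w0}; ◇(¬q ∧ ¬r) there: w0:F. ✗
w2: successors {w0, w3, w4}; ◇(¬q ∧ ¬r) there: w0:F, w3:T, w4:F. ✓
w3: successors {w2}; ◇(¬q ∧ ¬r) there: w2:F. ✗
w4: successors {w3, w4}; ◇(¬q ∧ ¬r) there: w3:T, w4:F. ✓
That's 2 of 5 worlds, so 2/5.

2/5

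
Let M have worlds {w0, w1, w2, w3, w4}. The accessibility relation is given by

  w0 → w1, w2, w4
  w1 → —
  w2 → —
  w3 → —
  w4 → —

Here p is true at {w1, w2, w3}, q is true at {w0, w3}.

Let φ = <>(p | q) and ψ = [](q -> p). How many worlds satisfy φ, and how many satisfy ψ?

1 and 5

For <>(p | q):
w0: successors {w1, w2, w4}; p | q there: w1:T, w2:T, w4:F. ✓
w1: no successors, so <>(p | q) fails. ✗
w2: no successors, so <>(p | q) fails. ✗
w3: no successors, so <>(p | q) fails. ✗
w4: no successors, so <>(p | q) fails. ✗
— 1 world.
For [](q -> p):
w0: successors {w1, w2, w4}; q -> p there: w1:T, w2:T, w4:T. ✓
w1: no successors, so [](q -> p) holds vacuously. ✓
w2: no successors, so [](q -> p) holds vacuously. ✓
w3: no successors, so [](q -> p) holds vacuously. ✓
w4: no successors, so [](q -> p) holds vacuously. ✓
— 5 worlds.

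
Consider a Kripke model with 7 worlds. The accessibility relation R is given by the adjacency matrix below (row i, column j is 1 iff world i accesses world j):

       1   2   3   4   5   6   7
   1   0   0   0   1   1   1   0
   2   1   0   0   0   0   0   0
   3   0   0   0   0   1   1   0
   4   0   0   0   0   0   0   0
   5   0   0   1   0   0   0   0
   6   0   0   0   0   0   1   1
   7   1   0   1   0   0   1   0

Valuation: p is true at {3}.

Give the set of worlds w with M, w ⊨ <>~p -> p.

1: <>~p is T, p is F. ✗
2: <>~p is T, p is F. ✗
3: <>~p is T, p is T. ✓
4: <>~p is F, p is F. ✓
5: <>~p is F, p is F. ✓
6: <>~p is T, p is F. ✗
7: <>~p is T, p is F. ✗

{3, 4, 5}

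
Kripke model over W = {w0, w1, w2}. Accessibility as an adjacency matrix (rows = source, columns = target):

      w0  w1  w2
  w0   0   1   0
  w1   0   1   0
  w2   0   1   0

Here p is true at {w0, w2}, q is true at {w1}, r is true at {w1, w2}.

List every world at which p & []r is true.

w0: p is T, []r is T. ✓
w1: p is F, []r is T. ✗
w2: p is T, []r is T. ✓

{w0, w2}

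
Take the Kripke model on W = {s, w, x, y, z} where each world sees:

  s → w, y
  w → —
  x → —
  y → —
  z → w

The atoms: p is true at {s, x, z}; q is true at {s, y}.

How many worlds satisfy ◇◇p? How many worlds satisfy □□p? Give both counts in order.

For ◇◇p:
s: successors {w, y}; ◇p there: w:F, y:F. ✗
w: no successors, so ◇◇p fails. ✗
x: no successors, so ◇◇p fails. ✗
y: no successors, so ◇◇p fails. ✗
z: successors {w}; ◇p there: w:F. ✗
— 0 worlds.
For □□p:
s: successors {w, y}; □p there: w:T, y:T. ✓
w: no successors, so □□p holds vacuously. ✓
x: no successors, so □□p holds vacuously. ✓
y: no successors, so □□p holds vacuously. ✓
z: successors {w}; □p there: w:T. ✓
— 5 worlds.

0 and 5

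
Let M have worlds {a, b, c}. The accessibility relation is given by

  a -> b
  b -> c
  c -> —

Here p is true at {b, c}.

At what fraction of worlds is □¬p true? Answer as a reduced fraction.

a: successors {b}; ¬p there: b:F. ✗
b: successors {c}; ¬p there: c:F. ✗
c: no successors, so □¬p holds vacuously. ✓
That's 1 of 3 worlds, so 1/3.

1/3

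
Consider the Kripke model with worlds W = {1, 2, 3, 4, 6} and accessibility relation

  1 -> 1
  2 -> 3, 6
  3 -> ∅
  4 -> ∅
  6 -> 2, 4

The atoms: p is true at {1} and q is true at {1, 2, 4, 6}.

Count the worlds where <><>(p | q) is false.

2

1: successors {1}; <>(p | q) there: 1:T. ✓
2: successors {3, 6}; <>(p | q) there: 3:F, 6:T. ✓
3: no successors, so <><>(p | q) fails. ✗
4: no successors, so <><>(p | q) fails. ✗
6: successors {2, 4}; <>(p | q) there: 2:T, 4:F. ✓
Satisfying worlds: {1, 2, 6}.
So <><>(p | q) fails at the other 2 worlds.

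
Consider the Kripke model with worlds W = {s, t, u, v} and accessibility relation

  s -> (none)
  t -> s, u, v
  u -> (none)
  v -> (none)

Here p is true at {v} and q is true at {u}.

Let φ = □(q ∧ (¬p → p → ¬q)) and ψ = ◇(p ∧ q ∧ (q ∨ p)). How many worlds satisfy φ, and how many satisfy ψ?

For □(q ∧ (¬p → p → ¬q)):
s: no successors, so □(q ∧ (¬p → p → ¬q)) holds vacuously. ✓
t: successors {s, u, v}; q ∧ (¬p → p → ¬q) there: s:F, u:T, v:F. ✗
u: no successors, so □(q ∧ (¬p → p → ¬q)) holds vacuously. ✓
v: no successors, so □(q ∧ (¬p → p → ¬q)) holds vacuously. ✓
— 3 worlds.
For ◇(p ∧ q ∧ (q ∨ p)):
s: no successors, so ◇(p ∧ q ∧ (q ∨ p)) fails. ✗
t: successors {s, u, v}; p ∧ q ∧ (q ∨ p) there: s:F, u:F, v:F. ✗
u: no successors, so ◇(p ∧ q ∧ (q ∨ p)) fails. ✗
v: no successors, so ◇(p ∧ q ∧ (q ∨ p)) fails. ✗
— 0 worlds.

3 and 0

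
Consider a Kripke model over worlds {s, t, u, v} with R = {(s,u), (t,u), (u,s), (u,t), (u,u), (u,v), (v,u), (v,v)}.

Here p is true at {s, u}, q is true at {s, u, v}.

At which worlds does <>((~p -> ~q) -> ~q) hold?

{u, v}

s: successors {u}; (~p -> ~q) -> ~q there: u:F. ✗
t: successors {u}; (~p -> ~q) -> ~q there: u:F. ✗
u: successors {s, t, u, v}; (~p -> ~q) -> ~q there: s:F, t:T, u:F, v:T. ✓
v: successors {u, v}; (~p -> ~q) -> ~q there: u:F, v:T. ✓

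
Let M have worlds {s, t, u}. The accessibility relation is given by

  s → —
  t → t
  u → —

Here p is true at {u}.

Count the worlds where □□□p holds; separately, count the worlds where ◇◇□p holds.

For □□□p:
s: no successors, so □□□p holds vacuously. ✓
t: successors {t}; □□p there: t:F. ✗
u: no successors, so □□□p holds vacuously. ✓
— 2 worlds.
For ◇◇□p:
s: no successors, so ◇◇□p fails. ✗
t: successors {t}; ◇□p there: t:F. ✗
u: no successors, so ◇◇□p fails. ✗
— 0 worlds.

2 and 0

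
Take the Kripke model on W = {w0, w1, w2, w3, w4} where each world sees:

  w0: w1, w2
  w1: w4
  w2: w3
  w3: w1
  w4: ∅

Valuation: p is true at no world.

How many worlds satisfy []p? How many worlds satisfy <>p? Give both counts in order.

1 and 0

For []p:
w0: successors {w1, w2}; p there: w1:F, w2:F. ✗
w1: successors {w4}; p there: w4:F. ✗
w2: successors {w3}; p there: w3:F. ✗
w3: successors {w1}; p there: w1:F. ✗
w4: no successors, so []p holds vacuously. ✓
— 1 world.
For <>p:
w0: successors {w1, w2}; p there: w1:F, w2:F. ✗
w1: successors {w4}; p there: w4:F. ✗
w2: successors {w3}; p there: w3:F. ✗
w3: successors {w1}; p there: w1:F. ✗
w4: no successors, so <>p fails. ✗
— 0 worlds.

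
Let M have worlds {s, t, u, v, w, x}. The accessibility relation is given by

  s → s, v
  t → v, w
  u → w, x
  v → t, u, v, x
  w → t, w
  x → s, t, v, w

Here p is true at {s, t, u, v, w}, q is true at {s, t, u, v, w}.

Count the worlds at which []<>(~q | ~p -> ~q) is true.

6

s: successors {s, v}; <>(~q | ~p -> ~q) there: s:T, v:T. ✓
t: successors {v, w}; <>(~q | ~p -> ~q) there: v:T, w:T. ✓
u: successors {w, x}; <>(~q | ~p -> ~q) there: w:T, x:T. ✓
v: successors {t, u, v, x}; <>(~q | ~p -> ~q) there: t:T, u:T, v:T, x:T. ✓
w: successors {t, w}; <>(~q | ~p -> ~q) there: t:T, w:T. ✓
x: successors {s, t, v, w}; <>(~q | ~p -> ~q) there: s:T, t:T, v:T, w:T. ✓
Satisfying worlds: {s, t, u, v, w, x}.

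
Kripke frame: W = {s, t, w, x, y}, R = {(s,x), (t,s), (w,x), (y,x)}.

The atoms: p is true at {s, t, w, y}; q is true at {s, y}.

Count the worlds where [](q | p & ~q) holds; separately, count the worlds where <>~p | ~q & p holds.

2 and 4

For [](q | p & ~q):
s: successors {x}; q | p & ~q there: x:F. ✗
t: successors {s}; q | p & ~q there: s:T. ✓
w: successors {x}; q | p & ~q there: x:F. ✗
x: no successors, so [](q | p & ~q) holds vacuously. ✓
y: successors {x}; q | p & ~q there: x:F. ✗
— 2 worlds.
For <>~p | ~q & p:
s: <>~p is T, ~q & p is F. ✓
t: <>~p is F, ~q & p is T. ✓
w: <>~p is T, ~q & p is T. ✓
x: <>~p is F, ~q & p is F. ✗
y: <>~p is T, ~q & p is F. ✓
— 4 worlds.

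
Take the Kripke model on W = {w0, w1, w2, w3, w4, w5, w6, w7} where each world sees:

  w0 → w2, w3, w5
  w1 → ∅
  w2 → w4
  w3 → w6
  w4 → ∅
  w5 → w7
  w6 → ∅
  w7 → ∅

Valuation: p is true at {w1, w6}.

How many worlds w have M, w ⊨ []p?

w0: successors {w2, w3, w5}; p there: w2:F, w3:F, w5:F. ✗
w1: no successors, so []p holds vacuously. ✓
w2: successors {w4}; p there: w4:F. ✗
w3: successors {w6}; p there: w6:T. ✓
w4: no successors, so []p holds vacuously. ✓
w5: successors {w7}; p there: w7:F. ✗
w6: no successors, so []p holds vacuously. ✓
w7: no successors, so []p holds vacuously. ✓
Satisfying worlds: {w1, w3, w4, w6, w7}.

5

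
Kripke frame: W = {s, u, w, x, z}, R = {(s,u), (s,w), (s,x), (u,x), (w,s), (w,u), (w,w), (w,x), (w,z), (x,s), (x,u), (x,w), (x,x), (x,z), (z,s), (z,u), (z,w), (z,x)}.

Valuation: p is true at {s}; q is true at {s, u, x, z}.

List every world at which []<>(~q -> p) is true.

{s, u, w, x, z}

s: successors {u, w, x}; <>(~q -> p) there: u:T, w:T, x:T. ✓
u: successors {x}; <>(~q -> p) there: x:T. ✓
w: successors {s, u, w, x, z}; <>(~q -> p) there: s:T, u:T, w:T, x:T, z:T. ✓
x: successors {s, u, w, x, z}; <>(~q -> p) there: s:T, u:T, w:T, x:T, z:T. ✓
z: successors {s, u, w, x}; <>(~q -> p) there: s:T, u:T, w:T, x:T. ✓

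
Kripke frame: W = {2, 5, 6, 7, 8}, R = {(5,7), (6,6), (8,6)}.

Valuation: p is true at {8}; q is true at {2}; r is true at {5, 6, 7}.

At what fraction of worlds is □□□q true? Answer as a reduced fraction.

2: no successors, so □□□q holds vacuously. ✓
5: successors {7}; □□q there: 7:T. ✓
6: successors {6}; □□q there: 6:F. ✗
7: no successors, so □□□q holds vacuously. ✓
8: successors {6}; □□q there: 6:F. ✗
That's 3 of 5 worlds, so 3/5.

3/5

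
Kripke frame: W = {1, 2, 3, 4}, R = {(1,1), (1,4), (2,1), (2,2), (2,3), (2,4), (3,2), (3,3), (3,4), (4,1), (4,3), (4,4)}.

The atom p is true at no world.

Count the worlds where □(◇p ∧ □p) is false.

4

1: successors {1, 4}; ◇p ∧ □p there: 1:F, 4:F. ✗
2: successors {1, 2, 3, 4}; ◇p ∧ □p there: 1:F, 2:F, 3:F, 4:F. ✗
3: successors {2, 3, 4}; ◇p ∧ □p there: 2:F, 3:F, 4:F. ✗
4: successors {1, 3, 4}; ◇p ∧ □p there: 1:F, 3:F, 4:F. ✗
Satisfying worlds: ∅.
So □(◇p ∧ □p) fails at the other 4 worlds.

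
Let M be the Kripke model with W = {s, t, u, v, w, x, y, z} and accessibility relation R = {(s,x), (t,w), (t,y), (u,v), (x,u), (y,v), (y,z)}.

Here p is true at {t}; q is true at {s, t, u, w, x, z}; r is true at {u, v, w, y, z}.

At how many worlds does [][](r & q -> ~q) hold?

s: successors {x}; [](r & q -> ~q) there: x:F. ✗
t: successors {w, y}; [](r & q -> ~q) there: w:T, y:F. ✗
u: successors {v}; [](r & q -> ~q) there: v:T. ✓
v: no successors, so [][](r & q -> ~q) holds vacuously. ✓
w: no successors, so [][](r & q -> ~q) holds vacuously. ✓
x: successors {u}; [](r & q -> ~q) there: u:T. ✓
y: successors {v, z}; [](r & q -> ~q) there: v:T, z:T. ✓
z: no successors, so [][](r & q -> ~q) holds vacuously. ✓
Satisfying worlds: {u, v, w, x, y, z}.

6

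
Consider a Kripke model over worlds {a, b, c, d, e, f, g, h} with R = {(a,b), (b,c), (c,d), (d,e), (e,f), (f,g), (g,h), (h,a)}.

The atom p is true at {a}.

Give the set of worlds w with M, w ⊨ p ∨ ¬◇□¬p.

{a, g}

a: p is T, ¬◇□¬p is F. ✓
b: p is F, ¬◇□¬p is F. ✗
c: p is F, ¬◇□¬p is F. ✗
d: p is F, ¬◇□¬p is F. ✗
e: p is F, ¬◇□¬p is F. ✗
f: p is F, ¬◇□¬p is F. ✗
g: p is F, ¬◇□¬p is T. ✓
h: p is F, ¬◇□¬p is F. ✗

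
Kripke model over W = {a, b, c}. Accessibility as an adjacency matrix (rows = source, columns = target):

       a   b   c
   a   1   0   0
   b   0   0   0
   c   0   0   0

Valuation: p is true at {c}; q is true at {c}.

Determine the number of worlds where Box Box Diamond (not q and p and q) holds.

a: successors {a}; Box Diamond (not q and p and q) there: a:F. ✗
b: no successors, so Box Box Diamond (not q and p and q) holds vacuously. ✓
c: no successors, so Box Box Diamond (not q and p and q) holds vacuously. ✓
Satisfying worlds: {b, c}.

2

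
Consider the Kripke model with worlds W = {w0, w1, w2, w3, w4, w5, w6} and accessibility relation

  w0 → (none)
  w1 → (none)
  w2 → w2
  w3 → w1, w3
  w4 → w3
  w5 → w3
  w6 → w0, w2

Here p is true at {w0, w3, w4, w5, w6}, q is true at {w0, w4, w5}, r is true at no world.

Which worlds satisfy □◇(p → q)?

w0: no successors, so □◇(p → q) holds vacuously. ✓
w1: no successors, so □◇(p → q) holds vacuously. ✓
w2: successors {w2}; ◇(p → q) there: w2:T. ✓
w3: successors {w1, w3}; ◇(p → q) there: w1:F, w3:T. ✗
w4: successors {w3}; ◇(p → q) there: w3:T. ✓
w5: successors {w3}; ◇(p → q) there: w3:T. ✓
w6: successors {w0, w2}; ◇(p → q) there: w0:F, w2:T. ✗

{w0, w1, w2, w4, w5}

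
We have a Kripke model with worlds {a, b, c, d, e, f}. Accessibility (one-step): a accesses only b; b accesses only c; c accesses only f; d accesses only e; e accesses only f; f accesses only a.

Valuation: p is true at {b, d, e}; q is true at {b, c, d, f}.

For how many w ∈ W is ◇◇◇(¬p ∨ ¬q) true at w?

a: successors {b}; ◇◇(¬p ∨ ¬q) there: b:T. ✓
b: successors {c}; ◇◇(¬p ∨ ¬q) there: c:T. ✓
c: successors {f}; ◇◇(¬p ∨ ¬q) there: f:F. ✗
d: successors {e}; ◇◇(¬p ∨ ¬q) there: e:T. ✓
e: successors {f}; ◇◇(¬p ∨ ¬q) there: f:F. ✗
f: successors {a}; ◇◇(¬p ∨ ¬q) there: a:T. ✓
Satisfying worlds: {a, b, d, f}.

4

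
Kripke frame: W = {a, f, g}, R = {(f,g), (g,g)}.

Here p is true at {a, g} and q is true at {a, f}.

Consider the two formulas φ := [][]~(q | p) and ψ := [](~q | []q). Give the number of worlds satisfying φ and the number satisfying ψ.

For [][]~(q | p):
a: no successors, so [][]~(q | p) holds vacuously. ✓
f: successors {g}; []~(q | p) there: g:F. ✗
g: successors {g}; []~(q | p) there: g:F. ✗
— 1 world.
For [](~q | []q):
a: no successors, so [](~q | []q) holds vacuously. ✓
f: successors {g}; ~q | []q there: g:T. ✓
g: successors {g}; ~q | []q there: g:T. ✓
— 3 worlds.

1 and 3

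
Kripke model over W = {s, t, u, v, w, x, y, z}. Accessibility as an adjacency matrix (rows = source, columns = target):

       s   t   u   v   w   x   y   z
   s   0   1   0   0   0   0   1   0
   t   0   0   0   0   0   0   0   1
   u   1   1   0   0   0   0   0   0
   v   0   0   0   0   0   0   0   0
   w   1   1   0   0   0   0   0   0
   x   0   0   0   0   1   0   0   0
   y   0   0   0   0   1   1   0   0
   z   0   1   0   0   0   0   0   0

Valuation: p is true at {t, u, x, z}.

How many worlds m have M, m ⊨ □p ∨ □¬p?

s: □p is F, □¬p is F. ✗
t: □p is T, □¬p is F. ✓
u: □p is F, □¬p is F. ✗
v: □p is T, □¬p is T. ✓
w: □p is F, □¬p is F. ✗
x: □p is F, □¬p is T. ✓
y: □p is F, □¬p is F. ✗
z: □p is T, □¬p is F. ✓
Satisfying worlds: {t, v, x, z}.

4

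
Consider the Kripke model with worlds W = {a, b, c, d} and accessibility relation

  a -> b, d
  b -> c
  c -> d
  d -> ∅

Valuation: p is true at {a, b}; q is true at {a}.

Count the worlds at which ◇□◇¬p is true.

2

a: successors {b, d}; □◇¬p there: b:T, d:T. ✓
b: successors {c}; □◇¬p there: c:F. ✗
c: successors {d}; □◇¬p there: d:T. ✓
d: no successors, so ◇□◇¬p fails. ✗
Satisfying worlds: {a, c}.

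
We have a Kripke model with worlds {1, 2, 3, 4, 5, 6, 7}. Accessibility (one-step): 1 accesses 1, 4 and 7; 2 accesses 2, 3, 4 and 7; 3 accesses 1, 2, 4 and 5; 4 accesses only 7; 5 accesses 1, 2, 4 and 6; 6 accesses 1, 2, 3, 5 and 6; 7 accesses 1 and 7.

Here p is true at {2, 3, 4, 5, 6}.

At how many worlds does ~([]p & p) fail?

0

1: []p & p is F. ✓
2: []p & p is F. ✓
3: []p & p is F. ✓
4: []p & p is F. ✓
5: []p & p is F. ✓
6: []p & p is F. ✓
7: []p & p is F. ✓
Satisfying worlds: {1, 2, 3, 4, 5, 6, 7}.
So ~([]p & p) fails at the other 0 worlds.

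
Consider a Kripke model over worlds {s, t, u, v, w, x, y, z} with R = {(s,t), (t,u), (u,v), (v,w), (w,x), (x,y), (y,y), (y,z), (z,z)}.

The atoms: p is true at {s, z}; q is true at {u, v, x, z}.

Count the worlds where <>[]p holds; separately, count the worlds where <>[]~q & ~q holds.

For <>[]p:
s: successors {t}; []p there: t:F. ✗
t: successors {u}; []p there: u:F. ✗
u: successors {v}; []p there: v:F. ✗
v: successors {w}; []p there: w:F. ✗
w: successors {x}; []p there: x:F. ✗
x: successors {y}; []p there: y:F. ✗
y: successors {y, z}; []p there: y:F, z:T. ✓
z: successors {z}; []p there: z:T. ✓
— 2 worlds.
For <>[]~q & ~q:
s: <>[]~q is F, ~q is T. ✗
t: <>[]~q is F, ~q is T. ✗
u: <>[]~q is T, ~q is F. ✗
v: <>[]~q is F, ~q is F. ✗
w: <>[]~q is T, ~q is T. ✓
x: <>[]~q is F, ~q is F. ✗
y: <>[]~q is F, ~q is T. ✗
z: <>[]~q is F, ~q is F. ✗
— 1 world.

2 and 1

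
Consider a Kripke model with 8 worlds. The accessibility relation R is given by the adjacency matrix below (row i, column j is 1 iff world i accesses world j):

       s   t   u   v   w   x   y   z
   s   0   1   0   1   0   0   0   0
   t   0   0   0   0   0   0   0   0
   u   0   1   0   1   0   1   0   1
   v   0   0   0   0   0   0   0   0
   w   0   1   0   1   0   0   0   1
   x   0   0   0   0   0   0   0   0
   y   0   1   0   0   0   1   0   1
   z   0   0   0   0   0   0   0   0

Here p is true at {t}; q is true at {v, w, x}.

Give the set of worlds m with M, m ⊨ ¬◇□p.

s: ◇□p is T. ✗
t: ◇□p is F. ✓
u: ◇□p is T. ✗
v: ◇□p is F. ✓
w: ◇□p is T. ✗
x: ◇□p is F. ✓
y: ◇□p is T. ✗
z: ◇□p is F. ✓

{t, v, x, z}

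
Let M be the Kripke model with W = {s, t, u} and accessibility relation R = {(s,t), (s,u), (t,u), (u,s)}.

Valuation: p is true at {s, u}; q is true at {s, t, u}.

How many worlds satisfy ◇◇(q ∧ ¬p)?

1

s: successors {t, u}; ◇(q ∧ ¬p) there: t:F, u:F. ✗
t: successors {u}; ◇(q ∧ ¬p) there: u:F. ✗
u: successors {s}; ◇(q ∧ ¬p) there: s:T. ✓
Satisfying worlds: {u}.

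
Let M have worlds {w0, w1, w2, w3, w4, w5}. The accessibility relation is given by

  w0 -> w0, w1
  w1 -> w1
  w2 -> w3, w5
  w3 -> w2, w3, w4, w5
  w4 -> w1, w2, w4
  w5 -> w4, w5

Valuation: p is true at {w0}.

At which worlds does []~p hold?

{w1, w2, w3, w4, w5}

w0: successors {w0, w1}; ~p there: w0:F, w1:T. ✗
w1: successors {w1}; ~p there: w1:T. ✓
w2: successors {w3, w5}; ~p there: w3:T, w5:T. ✓
w3: successors {w2, w3, w4, w5}; ~p there: w2:T, w3:T, w4:T, w5:T. ✓
w4: successors {w1, w2, w4}; ~p there: w1:T, w2:T, w4:T. ✓
w5: successors {w4, w5}; ~p there: w4:T, w5:T. ✓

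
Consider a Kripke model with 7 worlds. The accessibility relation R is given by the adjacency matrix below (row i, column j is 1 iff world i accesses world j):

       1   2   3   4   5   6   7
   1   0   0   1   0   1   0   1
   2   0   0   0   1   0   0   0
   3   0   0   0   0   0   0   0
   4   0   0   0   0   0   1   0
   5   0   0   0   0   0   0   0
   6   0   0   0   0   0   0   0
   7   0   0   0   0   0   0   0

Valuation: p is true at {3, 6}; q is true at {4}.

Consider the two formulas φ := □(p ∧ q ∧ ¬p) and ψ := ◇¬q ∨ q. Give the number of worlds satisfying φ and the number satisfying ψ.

4 and 2

For □(p ∧ q ∧ ¬p):
1: successors {3, 5, 7}; p ∧ q ∧ ¬p there: 3:F, 5:F, 7:F. ✗
2: successors {4}; p ∧ q ∧ ¬p there: 4:F. ✗
3: no successors, so □(p ∧ q ∧ ¬p) holds vacuously. ✓
4: successors {6}; p ∧ q ∧ ¬p there: 6:F. ✗
5: no successors, so □(p ∧ q ∧ ¬p) holds vacuously. ✓
6: no successors, so □(p ∧ q ∧ ¬p) holds vacuously. ✓
7: no successors, so □(p ∧ q ∧ ¬p) holds vacuously. ✓
— 4 worlds.
For ◇¬q ∨ q:
1: ◇¬q is T, q is F. ✓
2: ◇¬q is F, q is F. ✗
3: ◇¬q is F, q is F. ✗
4: ◇¬q is T, q is T. ✓
5: ◇¬q is F, q is F. ✗
6: ◇¬q is F, q is F. ✗
7: ◇¬q is F, q is F. ✗
— 2 worlds.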